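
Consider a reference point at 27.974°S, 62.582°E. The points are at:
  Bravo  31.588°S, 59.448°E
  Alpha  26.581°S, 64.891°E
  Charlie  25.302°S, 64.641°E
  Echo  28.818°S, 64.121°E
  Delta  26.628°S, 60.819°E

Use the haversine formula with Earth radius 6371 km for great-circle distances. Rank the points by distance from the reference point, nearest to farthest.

Echo, Delta, Alpha, Charlie, Bravo

Computing each great-circle distance from 27.974°S, 62.582°E:
Echo 28.818°S, 64.121°E: 177.4 km
Delta 26.628°S, 60.819°E: 229.7 km
Alpha 26.581°S, 64.891°E: 275.8 km
Charlie 25.302°S, 64.641°E: 360.8 km
Bravo 31.588°S, 59.448°E: 502.9 km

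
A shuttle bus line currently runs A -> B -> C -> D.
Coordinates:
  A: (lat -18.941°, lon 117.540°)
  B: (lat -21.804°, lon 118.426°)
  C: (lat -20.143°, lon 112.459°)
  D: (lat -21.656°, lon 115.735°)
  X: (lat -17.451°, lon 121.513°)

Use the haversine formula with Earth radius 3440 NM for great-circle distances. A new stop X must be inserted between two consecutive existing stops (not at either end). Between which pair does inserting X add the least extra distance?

Added distance for inserting X between each consecutive pair:
A–B: 378.9 NM
B–C: 504.5 NM
C–D: 747.3 NM
Smallest added distance is 378.9 NM, inserting between A and B.

between A and B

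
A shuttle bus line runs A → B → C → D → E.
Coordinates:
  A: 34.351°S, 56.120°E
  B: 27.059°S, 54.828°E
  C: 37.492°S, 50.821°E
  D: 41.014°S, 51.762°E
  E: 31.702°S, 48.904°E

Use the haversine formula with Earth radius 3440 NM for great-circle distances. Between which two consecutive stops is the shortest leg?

Leg distances:
A→B: 442.8 NM
B→C: 658.4 NM
C→D: 215.9 NM
D→E: 575.8 NM
The shortest leg is C–D at 215.9 NM.

C–D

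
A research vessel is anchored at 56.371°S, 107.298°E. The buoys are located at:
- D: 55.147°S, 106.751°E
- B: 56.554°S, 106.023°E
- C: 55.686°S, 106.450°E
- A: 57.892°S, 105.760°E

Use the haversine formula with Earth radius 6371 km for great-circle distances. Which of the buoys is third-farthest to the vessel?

C

Distances from the vessel (56.371°S, 107.298°E):
A: 192.9 km
D: 140.3 km
C: 92.6 km
B: 80.9 km
The third-farthest is C at 92.6 km.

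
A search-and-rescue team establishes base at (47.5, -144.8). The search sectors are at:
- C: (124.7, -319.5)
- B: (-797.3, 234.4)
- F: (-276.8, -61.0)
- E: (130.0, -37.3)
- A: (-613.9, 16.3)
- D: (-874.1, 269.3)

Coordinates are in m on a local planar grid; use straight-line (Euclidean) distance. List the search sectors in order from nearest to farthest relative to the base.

Distance from the base at (47.5, -144.8) to each:
E (130.0, -37.3): 135.5 m
C (124.7, -319.5): 191.0 m
F (-276.8, -61.0): 335.0 m
A (-613.9, 16.3): 680.7 m
B (-797.3, 234.4): 926.0 m
D (-874.1, 269.3): 1010.4 m

E, C, F, A, B, D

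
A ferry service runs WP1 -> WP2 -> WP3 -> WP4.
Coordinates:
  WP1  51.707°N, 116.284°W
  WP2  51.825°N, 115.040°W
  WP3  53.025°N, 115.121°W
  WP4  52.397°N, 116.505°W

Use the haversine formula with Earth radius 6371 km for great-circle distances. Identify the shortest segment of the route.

WP1–WP2

Leg distances:
WP1→WP2: 86.6 km
WP2→WP3: 133.5 km
WP3→WP4: 116.5 km
The shortest leg is WP1–WP2 at 86.6 km.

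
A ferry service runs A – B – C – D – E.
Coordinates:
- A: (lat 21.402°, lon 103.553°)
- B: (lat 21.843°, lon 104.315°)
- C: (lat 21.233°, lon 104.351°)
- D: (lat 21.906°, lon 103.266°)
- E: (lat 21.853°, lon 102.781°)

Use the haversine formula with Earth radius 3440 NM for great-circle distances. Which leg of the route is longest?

C–D

Leg distances:
A→B: 50.1 NM
B→C: 36.7 NM
C→D: 72.8 NM
D→E: 27.2 NM
The longest leg is C–D at 72.8 NM.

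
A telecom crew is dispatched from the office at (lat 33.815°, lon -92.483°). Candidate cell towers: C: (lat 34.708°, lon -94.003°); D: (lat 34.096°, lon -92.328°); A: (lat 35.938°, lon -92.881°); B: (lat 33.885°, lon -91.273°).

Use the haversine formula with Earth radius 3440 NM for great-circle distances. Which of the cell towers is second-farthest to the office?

Distance to each, sorted:
A: 129.0 NM
C: 92.5 NM
B: 60.5 NM
D: 18.6 NM
The second-farthest is C at 92.5 NM.

C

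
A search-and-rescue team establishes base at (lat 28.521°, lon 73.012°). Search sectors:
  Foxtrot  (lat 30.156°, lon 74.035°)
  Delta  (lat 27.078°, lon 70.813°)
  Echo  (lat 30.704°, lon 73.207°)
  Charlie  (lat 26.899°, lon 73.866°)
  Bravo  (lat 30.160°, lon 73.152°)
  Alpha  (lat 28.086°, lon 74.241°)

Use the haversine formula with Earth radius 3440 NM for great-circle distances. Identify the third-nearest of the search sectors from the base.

Charlie

Distance to each, sorted:
Alpha: 70.0 NM
Bravo: 98.7 NM
Charlie: 107.4 NM
Foxtrot: 111.8 NM
Echo: 131.5 NM
Delta: 145.4 NM
The third-nearest is Charlie at 107.4 NM.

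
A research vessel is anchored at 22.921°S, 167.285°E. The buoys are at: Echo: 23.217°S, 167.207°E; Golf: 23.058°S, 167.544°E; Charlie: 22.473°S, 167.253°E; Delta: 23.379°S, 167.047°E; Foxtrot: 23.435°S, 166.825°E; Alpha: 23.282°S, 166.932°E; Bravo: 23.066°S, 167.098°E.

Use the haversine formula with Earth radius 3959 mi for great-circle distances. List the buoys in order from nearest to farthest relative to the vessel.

Bravo, Golf, Echo, Charlie, Alpha, Delta, Foxtrot

Computing each great-circle distance from 22.921°S, 167.285°E:
Bravo 23.066°S, 167.098°E: 15.6 mi
Golf 23.058°S, 167.544°E: 19.0 mi
Echo 23.217°S, 167.207°E: 21.0 mi
Charlie 22.473°S, 167.253°E: 31.0 mi
Alpha 23.282°S, 166.932°E: 33.5 mi
Delta 23.379°S, 167.047°E: 35.1 mi
Foxtrot 23.435°S, 166.825°E: 46.0 mi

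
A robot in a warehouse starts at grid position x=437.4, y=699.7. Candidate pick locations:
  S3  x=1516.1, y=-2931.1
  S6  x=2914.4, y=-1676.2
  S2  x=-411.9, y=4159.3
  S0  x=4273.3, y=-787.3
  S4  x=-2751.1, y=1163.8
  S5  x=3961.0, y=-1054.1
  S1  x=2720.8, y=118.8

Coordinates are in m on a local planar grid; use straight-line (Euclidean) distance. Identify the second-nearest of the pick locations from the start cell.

Distances from the start cell (x=437.4, y=699.7):
S1: 2356.1 m
S4: 3222.1 m
S6: 3432.3 m
S2: 3562.3 m
S3: 3787.7 m
S5: 3935.9 m
S0: 4114.0 m
The second-nearest is S4 at 3222.1 m.

S4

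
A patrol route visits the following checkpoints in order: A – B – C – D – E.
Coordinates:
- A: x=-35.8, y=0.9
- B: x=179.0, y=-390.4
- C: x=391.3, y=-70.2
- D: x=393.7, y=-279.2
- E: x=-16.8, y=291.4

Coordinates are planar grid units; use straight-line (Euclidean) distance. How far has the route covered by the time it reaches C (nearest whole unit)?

Leg distances:
A→B: 446.4  (cumulative 446.4)
B→C: 384.2  (cumulative 830.6)
Cumulative distance at C ≈ 831.

831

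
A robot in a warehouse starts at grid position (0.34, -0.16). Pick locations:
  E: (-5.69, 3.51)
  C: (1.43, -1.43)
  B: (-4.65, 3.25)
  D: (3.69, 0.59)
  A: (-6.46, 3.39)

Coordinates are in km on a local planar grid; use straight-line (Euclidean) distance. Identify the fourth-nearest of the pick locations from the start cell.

E

Distances from the start cell ((0.34, -0.16)):
C: 1.7 km
D: 3.4 km
B: 6.0 km
E: 7.1 km
A: 7.7 km
The fourth-nearest is E at 7.1 km.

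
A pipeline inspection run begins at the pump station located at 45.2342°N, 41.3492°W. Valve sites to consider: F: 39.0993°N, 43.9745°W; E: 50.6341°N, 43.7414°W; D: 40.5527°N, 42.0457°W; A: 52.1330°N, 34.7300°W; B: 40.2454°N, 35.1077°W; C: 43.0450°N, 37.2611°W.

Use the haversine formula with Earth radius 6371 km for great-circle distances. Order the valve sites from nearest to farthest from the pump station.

Distances from the pump station:
C 43.0450°N, 37.2611°W: 406.9 km
D 40.5527°N, 42.0457°W: 523.6 km
E 50.6341°N, 43.7414°W: 626.2 km
F 39.0993°N, 43.9745°W: 715.6 km
B 40.2454°N, 35.1077°W: 752.9 km
A 52.1330°N, 34.7300°W: 907.2 km

C, D, E, F, B, A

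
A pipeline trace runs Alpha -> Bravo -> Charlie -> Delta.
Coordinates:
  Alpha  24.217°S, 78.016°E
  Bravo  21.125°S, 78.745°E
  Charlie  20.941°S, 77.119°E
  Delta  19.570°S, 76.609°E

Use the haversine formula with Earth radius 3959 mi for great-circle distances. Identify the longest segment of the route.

Alpha–Bravo

Leg distances:
Alpha→Bravo: 218.6 mi
Bravo→Charlie: 105.6 mi
Charlie→Delta: 100.3 mi
The longest leg is Alpha–Bravo at 218.6 mi.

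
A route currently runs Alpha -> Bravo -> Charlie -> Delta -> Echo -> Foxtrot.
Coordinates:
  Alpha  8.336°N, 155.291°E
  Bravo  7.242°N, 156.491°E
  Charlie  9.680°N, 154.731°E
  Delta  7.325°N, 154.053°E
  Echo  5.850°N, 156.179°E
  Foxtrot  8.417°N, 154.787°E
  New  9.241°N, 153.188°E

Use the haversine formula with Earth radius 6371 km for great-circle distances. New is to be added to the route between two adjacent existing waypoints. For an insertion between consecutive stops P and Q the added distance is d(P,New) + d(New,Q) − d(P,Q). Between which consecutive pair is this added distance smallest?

Added distance for inserting New between each consecutive pair:
Alpha–Bravo: 498.4 km
Bravo–Charlie: 269.1 km
Charlie–Delta: 137.2 km
Delta–Echo: 447.8 km
Echo–Foxtrot: 374.9 km
Smallest added distance is 137.2 km, inserting between Charlie and Delta.

between Charlie and Delta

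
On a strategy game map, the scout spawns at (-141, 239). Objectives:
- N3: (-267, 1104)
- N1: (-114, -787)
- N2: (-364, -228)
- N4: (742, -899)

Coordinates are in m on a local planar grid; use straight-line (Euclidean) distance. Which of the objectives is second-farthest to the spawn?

Distances from the spawn ((-141, 239)):
N4: 1440.4 m
N1: 1026.4 m
N3: 874.1 m
N2: 517.5 m
The second-farthest is N1 at 1026.4 m.

N1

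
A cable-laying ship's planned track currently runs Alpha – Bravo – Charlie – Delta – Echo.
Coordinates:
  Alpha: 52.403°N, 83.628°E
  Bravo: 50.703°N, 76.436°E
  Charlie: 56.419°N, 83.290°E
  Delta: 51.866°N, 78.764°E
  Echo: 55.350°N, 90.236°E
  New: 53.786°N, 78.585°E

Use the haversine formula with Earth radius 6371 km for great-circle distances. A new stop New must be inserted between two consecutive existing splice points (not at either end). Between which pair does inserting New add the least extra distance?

between Bravo and Charlie

Added distance for inserting New between each consecutive pair:
Alpha–Bravo: 211.1 km
Bravo–Charlie: 11.7 km
Charlie–Delta: 46.8 km
Delta–Echo: 135.0 km
Smallest added distance is 11.7 km, inserting between Bravo and Charlie.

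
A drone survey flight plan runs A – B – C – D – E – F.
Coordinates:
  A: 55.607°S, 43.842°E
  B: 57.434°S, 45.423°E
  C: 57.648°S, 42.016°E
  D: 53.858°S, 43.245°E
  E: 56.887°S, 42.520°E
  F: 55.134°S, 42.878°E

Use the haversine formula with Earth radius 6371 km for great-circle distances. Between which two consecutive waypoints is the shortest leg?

E–F

Leg distances:
A→B: 225.1 km
B→C: 204.7 km
C→D: 428.4 km
D→E: 339.9 km
E→F: 196.2 km
The shortest leg is E–F at 196.2 km.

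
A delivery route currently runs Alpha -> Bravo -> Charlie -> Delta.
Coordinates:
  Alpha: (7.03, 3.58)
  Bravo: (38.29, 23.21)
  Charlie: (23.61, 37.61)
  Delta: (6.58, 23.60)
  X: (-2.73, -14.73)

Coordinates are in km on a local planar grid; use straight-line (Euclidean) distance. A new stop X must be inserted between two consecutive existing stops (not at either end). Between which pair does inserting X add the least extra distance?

between Alpha and Bravo

Added distance for inserting X between each consecutive pair:
Alpha–Bravo: 39.7 km
Bravo–Charlie: 93.9 km
Charlie–Delta: 76.0 km
Smallest added distance is 39.7 km, inserting between Alpha and Bravo.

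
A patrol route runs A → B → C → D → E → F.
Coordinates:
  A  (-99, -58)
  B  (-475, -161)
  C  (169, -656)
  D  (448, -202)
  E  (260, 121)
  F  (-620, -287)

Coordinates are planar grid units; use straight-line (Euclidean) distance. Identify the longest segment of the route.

E–F

Leg distances:
A→B: 389.9
B→C: 812.3
C→D: 532.9
D→E: 373.7
E→F: 970.0
The longest leg is E–F at 970.0.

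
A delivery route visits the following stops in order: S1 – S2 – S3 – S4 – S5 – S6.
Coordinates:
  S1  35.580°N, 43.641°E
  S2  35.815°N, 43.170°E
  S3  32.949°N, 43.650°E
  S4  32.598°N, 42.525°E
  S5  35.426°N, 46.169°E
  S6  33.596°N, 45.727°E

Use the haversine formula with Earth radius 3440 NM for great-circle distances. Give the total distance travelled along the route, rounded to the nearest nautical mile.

622 NM

Leg distances:
S1→S2: 27.0 NM  (cumulative 27.0 NM)
S2→S3: 173.7 NM  (cumulative 200.7 NM)
S3→S4: 60.6 NM  (cumulative 261.2 NM)
S4→S5: 248.4 NM  (cumulative 509.6 NM)
S5→S6: 112.0 NM  (cumulative 621.7 NM)
Total route length ≈ 622 NM.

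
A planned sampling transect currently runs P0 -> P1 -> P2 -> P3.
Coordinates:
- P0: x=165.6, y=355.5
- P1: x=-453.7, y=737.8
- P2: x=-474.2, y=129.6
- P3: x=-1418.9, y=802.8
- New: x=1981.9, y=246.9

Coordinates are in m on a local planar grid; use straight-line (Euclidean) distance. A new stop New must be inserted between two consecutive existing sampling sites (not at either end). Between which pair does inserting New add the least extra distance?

between P0 and P1

Added distance for inserting New between each consecutive pair:
P0–P1: 3576.3 m
P1–P2: 4334.9 m
P2–P3: 4744.8 m
Smallest added distance is 3576.3 m, inserting between P0 and P1.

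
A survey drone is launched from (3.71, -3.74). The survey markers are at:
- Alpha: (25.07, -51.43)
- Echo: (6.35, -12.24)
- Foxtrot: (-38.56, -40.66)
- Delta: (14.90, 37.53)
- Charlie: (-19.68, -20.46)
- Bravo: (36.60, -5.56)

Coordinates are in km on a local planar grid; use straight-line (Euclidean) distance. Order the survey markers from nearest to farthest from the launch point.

Distances from the launch point:
Echo (6.35, -12.24): 8.9 km
Charlie (-19.68, -20.46): 28.8 km
Bravo (36.60, -5.56): 32.9 km
Delta (14.90, 37.53): 42.8 km
Alpha (25.07, -51.43): 52.3 km
Foxtrot (-38.56, -40.66): 56.1 km

Echo, Charlie, Bravo, Delta, Alpha, Foxtrot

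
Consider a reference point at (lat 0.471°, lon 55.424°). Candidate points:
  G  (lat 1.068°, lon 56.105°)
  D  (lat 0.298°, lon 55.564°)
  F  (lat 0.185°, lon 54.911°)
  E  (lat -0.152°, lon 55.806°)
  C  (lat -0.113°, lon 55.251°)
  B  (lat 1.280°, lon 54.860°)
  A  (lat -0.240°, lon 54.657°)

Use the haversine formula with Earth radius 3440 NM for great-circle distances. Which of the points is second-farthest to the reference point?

Distances from the reference point ((lat 0.471°, lon 55.424°)):
A: 62.8 NM
B: 59.2 NM
G: 54.4 NM
E: 43.9 NM
C: 36.6 NM
F: 35.3 NM
D: 13.4 NM
The second-farthest is B at 59.2 NM.

B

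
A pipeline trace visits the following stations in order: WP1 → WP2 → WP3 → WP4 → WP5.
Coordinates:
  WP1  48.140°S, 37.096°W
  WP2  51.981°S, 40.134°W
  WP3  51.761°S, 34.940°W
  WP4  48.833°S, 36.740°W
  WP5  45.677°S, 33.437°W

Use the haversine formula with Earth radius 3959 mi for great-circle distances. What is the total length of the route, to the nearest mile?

1004 mi

Leg distances:
WP1→WP2: 297.6 mi  (cumulative 297.6 mi)
WP2→WP3: 222.1 mi  (cumulative 519.7 mi)
WP3→WP4: 217.3 mi  (cumulative 737.0 mi)
WP4→WP5: 267.4 mi  (cumulative 1004.4 mi)
Total route length ≈ 1004 mi.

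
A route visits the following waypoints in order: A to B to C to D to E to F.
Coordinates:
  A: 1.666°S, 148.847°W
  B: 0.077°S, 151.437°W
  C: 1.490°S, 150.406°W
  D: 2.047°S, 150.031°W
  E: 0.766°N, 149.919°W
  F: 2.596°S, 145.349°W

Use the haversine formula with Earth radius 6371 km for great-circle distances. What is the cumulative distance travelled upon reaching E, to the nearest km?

920 km

Leg distances:
A→B: 337.8 km  (cumulative 337.8 km)
B→C: 194.5 km  (cumulative 532.3 km)
C→D: 74.7 km  (cumulative 607.0 km)
D→E: 313.0 km  (cumulative 920.0 km)
Cumulative distance at E ≈ 920 km.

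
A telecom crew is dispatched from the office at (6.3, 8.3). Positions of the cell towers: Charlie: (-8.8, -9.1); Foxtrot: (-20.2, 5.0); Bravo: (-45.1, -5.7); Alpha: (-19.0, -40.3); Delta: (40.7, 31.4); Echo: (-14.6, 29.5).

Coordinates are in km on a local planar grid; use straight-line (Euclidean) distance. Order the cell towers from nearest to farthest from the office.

Charlie, Foxtrot, Echo, Delta, Bravo, Alpha

Computing each straight-line distance from (6.3, 8.3):
Charlie (-8.8, -9.1): 23.0 km
Foxtrot (-20.2, 5.0): 26.7 km
Echo (-14.6, 29.5): 29.8 km
Delta (40.7, 31.4): 41.4 km
Bravo (-45.1, -5.7): 53.3 km
Alpha (-19.0, -40.3): 54.8 km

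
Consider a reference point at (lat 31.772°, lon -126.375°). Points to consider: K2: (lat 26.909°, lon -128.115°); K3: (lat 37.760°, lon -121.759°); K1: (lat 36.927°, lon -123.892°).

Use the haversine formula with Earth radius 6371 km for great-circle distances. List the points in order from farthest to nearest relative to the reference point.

Computing each great-circle distance from (lat 31.772°, lon -126.375°):
K3 (lat 37.760°, lon -121.759°): 787.8 km
K1 (lat 36.927°, lon -123.892°): 616.8 km
K2 (lat 26.909°, lon -128.115°): 566.4 km

K3, K1, K2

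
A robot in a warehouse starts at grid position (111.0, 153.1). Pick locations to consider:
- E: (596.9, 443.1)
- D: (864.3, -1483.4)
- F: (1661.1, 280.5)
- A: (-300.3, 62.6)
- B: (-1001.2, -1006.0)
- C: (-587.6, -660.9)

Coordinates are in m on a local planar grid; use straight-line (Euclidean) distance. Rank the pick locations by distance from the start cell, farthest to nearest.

D, B, F, C, E, A

Distance from the start cell at (111.0, 153.1) to each:
D (864.3, -1483.4): 1801.6 m
B (-1001.2, -1006.0): 1606.4 m
F (1661.1, 280.5): 1555.3 m
C (-587.6, -660.9): 1072.7 m
E (596.9, 443.1): 565.9 m
A (-300.3, 62.6): 421.1 m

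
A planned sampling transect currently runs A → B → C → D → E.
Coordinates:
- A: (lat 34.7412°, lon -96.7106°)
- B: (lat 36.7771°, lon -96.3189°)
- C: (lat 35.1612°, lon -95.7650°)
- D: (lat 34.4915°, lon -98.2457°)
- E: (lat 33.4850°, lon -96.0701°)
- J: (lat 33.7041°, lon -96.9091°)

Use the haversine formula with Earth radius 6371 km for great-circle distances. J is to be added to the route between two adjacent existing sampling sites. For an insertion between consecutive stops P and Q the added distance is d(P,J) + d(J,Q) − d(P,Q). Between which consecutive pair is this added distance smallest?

Added distance for inserting J between each consecutive pair:
A–B: 233.5 km
B–C: 352.4 km
C–D: 105.7 km
D–E: 2.8 km
Smallest added distance is 2.8 km, inserting between D and E.

between D and E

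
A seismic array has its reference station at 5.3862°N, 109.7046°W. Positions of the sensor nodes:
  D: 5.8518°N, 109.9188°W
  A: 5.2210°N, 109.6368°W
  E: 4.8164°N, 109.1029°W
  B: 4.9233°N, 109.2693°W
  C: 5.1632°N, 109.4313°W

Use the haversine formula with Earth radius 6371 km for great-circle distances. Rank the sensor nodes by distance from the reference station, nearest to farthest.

Computing each great-circle distance from 5.3862°N, 109.7046°W:
A 5.2210°N, 109.6368°W: 19.8 km
C 5.1632°N, 109.4313°W: 39.1 km
D 5.8518°N, 109.9188°W: 56.9 km
B 4.9233°N, 109.2693°W: 70.5 km
E 4.8164°N, 109.1029°W: 92.0 km

A, C, D, B, E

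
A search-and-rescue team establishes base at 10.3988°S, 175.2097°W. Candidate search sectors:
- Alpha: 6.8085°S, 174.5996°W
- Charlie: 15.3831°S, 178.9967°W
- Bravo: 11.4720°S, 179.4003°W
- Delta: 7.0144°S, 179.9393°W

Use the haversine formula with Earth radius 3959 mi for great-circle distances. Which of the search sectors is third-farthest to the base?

Distances from the base (10.3988°S, 175.2097°W):
Charlie: 428.5 mi
Delta: 398.8 mi
Bravo: 293.8 mi
Alpha: 251.6 mi
The third-farthest is Bravo at 293.8 mi.

Bravo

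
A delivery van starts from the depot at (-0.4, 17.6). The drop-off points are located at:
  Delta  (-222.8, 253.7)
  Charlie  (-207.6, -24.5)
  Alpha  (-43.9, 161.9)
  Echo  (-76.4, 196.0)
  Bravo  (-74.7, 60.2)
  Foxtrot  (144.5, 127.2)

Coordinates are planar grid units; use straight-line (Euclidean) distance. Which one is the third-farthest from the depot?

Echo

Distance to each, sorted:
Delta: 324.4
Charlie: 211.4
Echo: 193.9
Foxtrot: 181.7
Alpha: 150.7
Bravo: 85.6
The third-farthest is Echo at 193.9.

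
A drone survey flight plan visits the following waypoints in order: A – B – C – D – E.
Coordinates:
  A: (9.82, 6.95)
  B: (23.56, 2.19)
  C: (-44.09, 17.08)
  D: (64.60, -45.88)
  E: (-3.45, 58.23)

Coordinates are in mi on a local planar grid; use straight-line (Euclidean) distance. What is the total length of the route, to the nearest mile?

334 mi

Leg distances:
A→B: 14.5 mi  (cumulative 14.5 mi)
B→C: 69.3 mi  (cumulative 83.8 mi)
C→D: 125.6 mi  (cumulative 209.4 mi)
D→E: 124.4 mi  (cumulative 333.8 mi)
Total route length ≈ 334 mi.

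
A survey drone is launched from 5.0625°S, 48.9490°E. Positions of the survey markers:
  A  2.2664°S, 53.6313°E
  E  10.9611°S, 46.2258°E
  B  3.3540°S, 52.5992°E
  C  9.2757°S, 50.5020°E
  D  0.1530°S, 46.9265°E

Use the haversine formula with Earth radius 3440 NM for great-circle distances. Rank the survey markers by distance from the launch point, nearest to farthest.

Distances from the launch point:
B 3.3540°S, 52.5992°E: 241.4 NM
C 9.2757°S, 50.5020°E: 269.3 NM
D 0.1530°S, 46.9265°E: 318.7 NM
A 2.2664°S, 53.6313°E: 326.9 NM
E 10.9611°S, 46.2258°E: 389.4 NM

B, C, D, A, E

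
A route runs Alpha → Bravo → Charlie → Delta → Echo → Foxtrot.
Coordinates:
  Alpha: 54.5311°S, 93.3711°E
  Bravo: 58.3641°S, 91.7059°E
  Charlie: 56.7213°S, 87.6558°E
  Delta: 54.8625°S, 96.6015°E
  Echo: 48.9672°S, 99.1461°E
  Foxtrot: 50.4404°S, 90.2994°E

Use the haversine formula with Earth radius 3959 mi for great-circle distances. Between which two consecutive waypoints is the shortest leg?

Leg distances:
Alpha→Bravo: 272.4 mi
Bravo→Charlie: 188.2 mi
Charlie→Delta: 370.2 mi
Delta→Echo: 421.5 mi
Echo→Foxtrot: 408.0 mi
The shortest leg is Bravo–Charlie at 188.2 mi.

Bravo–Charlie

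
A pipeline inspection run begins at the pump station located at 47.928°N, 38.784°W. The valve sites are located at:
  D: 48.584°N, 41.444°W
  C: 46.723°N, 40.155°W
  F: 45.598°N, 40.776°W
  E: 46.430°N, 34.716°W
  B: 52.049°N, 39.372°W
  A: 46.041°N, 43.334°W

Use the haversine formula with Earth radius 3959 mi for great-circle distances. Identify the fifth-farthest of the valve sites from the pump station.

Distances from the pump station (47.928°N, 38.784°W):
B: 285.9 mi
A: 250.9 mi
E: 217.3 mi
F: 186.6 mi
D: 130.5 mi
C: 105.1 mi
The fifth-farthest is D at 130.5 mi.

D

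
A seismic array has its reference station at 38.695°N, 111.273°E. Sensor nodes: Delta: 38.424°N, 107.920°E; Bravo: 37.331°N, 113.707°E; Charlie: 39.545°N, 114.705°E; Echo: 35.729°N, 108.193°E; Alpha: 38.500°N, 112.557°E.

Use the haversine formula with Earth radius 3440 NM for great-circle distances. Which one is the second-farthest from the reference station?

Distance to each, sorted:
Echo: 231.1 NM
Charlie: 167.8 NM
Delta: 158.2 NM
Bravo: 141.3 NM
Alpha: 61.4 NM
The second-farthest is Charlie at 167.8 NM.

Charlie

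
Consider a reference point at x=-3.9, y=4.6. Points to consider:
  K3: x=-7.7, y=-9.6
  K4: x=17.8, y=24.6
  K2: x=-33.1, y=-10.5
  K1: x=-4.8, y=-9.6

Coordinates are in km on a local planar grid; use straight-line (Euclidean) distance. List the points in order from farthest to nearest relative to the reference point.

Distance from the reference point at x=-3.9, y=4.6 to each:
K2 x=-33.1, y=-10.5: 32.9 km
K4 x=17.8, y=24.6: 29.5 km
K3 x=-7.7, y=-9.6: 14.7 km
K1 x=-4.8, y=-9.6: 14.2 km

K2, K4, K3, K1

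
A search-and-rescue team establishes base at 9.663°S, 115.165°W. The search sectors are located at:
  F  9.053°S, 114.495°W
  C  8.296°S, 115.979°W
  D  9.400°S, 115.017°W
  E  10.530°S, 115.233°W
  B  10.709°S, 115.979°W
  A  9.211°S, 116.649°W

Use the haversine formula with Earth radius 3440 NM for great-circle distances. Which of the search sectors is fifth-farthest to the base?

Distances from the base (9.663°S, 115.165°W):
C: 95.2 NM
A: 92.0 NM
B: 79.1 NM
F: 54.0 NM
E: 52.2 NM
D: 18.1 NM
The fifth-farthest is E at 52.2 NM.

E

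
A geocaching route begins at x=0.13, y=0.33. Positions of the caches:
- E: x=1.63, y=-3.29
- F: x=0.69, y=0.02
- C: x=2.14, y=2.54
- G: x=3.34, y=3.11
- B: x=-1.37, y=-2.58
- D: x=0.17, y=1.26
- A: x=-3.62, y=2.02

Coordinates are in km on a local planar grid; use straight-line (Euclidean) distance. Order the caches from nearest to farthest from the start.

F, D, C, B, E, A, G

Distance from the start at x=0.13, y=0.33 to each:
F x=0.69, y=0.02: 0.6 km
D x=0.17, y=1.26: 0.9 km
C x=2.14, y=2.54: 3.0 km
B x=-1.37, y=-2.58: 3.3 km
E x=1.63, y=-3.29: 3.9 km
A x=-3.62, y=2.02: 4.1 km
G x=3.34, y=3.11: 4.2 km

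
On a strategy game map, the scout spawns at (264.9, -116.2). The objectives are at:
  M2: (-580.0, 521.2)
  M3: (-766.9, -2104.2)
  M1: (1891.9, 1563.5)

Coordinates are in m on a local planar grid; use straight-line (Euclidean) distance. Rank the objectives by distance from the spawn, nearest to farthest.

Computing each straight-line distance from (264.9, -116.2):
M2 (-580.0, 521.2): 1058.4 m
M3 (-766.9, -2104.2): 2239.8 m
M1 (1891.9, 1563.5): 2338.5 m

M2, M3, M1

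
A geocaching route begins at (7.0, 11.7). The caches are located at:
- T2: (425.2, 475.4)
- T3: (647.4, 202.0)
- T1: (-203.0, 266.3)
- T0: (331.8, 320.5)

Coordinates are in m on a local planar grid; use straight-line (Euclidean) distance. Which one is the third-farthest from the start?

T0

Distances from the start ((7.0, 11.7)):
T3: 668.1 m
T2: 624.4 m
T0: 448.2 m
T1: 330.0 m
The third-farthest is T0 at 448.2 m.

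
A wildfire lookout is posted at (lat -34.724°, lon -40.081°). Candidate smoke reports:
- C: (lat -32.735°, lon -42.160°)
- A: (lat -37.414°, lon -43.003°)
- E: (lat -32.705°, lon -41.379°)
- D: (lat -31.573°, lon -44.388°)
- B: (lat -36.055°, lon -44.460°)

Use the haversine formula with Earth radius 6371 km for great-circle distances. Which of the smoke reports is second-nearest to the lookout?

C

Distances from the lookout ((lat -34.724°, lon -40.081°)):
E: 254.6 km
C: 293.0 km
A: 398.0 km
B: 423.6 km
D: 532.4 km
The second-nearest is C at 293.0 km.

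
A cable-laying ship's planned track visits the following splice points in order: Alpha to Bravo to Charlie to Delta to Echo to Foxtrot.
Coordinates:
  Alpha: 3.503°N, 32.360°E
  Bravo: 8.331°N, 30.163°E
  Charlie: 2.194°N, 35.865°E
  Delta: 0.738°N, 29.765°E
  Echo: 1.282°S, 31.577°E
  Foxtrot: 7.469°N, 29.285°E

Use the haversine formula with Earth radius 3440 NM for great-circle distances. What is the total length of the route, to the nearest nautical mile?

1902 NM

Leg distances:
Alpha→Bravo: 318.2 NM  (cumulative 318.2 NM)
Bravo→Charlie: 501.9 NM  (cumulative 820.0 NM)
Charlie→Delta: 376.4 NM  (cumulative 1196.4 NM)
Delta→Echo: 162.9 NM  (cumulative 1359.3 NM)
Echo→Foxtrot: 543.0 NM  (cumulative 1902.4 NM)
Total route length ≈ 1902 NM.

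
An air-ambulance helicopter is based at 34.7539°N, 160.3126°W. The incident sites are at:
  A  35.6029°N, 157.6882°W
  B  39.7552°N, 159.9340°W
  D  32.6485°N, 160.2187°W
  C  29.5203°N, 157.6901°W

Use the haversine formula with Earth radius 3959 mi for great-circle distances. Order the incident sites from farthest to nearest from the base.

C, B, A, D

Distances from the base:
C 29.5203°N, 157.6901°W: 392.8 mi
B 39.7552°N, 159.9340°W: 346.2 mi
A 35.6029°N, 157.6882°W: 159.4 mi
D 32.6485°N, 160.2187°W: 145.6 mi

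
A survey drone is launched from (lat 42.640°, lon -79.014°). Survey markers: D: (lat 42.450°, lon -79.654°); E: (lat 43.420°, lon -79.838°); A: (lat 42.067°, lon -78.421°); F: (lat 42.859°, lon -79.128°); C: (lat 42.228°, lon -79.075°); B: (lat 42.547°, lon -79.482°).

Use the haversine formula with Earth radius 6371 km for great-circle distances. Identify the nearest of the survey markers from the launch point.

F

Distances from the launch point ((lat 42.640°, lon -79.014°)):
F: 26.1 km
B: 39.7 km
C: 46.1 km
D: 56.5 km
A: 80.2 km
E: 109.6 km
The nearest is F at 26.1 km.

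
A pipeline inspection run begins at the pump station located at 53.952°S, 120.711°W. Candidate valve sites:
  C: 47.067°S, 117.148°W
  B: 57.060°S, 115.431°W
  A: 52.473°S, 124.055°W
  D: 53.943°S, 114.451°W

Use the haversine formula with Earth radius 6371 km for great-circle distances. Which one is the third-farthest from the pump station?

D

Distances from the pump station (53.952°S, 120.711°W):
C: 805.7 km
B: 479.3 km
D: 409.5 km
A: 276.8 km
The third-farthest is D at 409.5 km.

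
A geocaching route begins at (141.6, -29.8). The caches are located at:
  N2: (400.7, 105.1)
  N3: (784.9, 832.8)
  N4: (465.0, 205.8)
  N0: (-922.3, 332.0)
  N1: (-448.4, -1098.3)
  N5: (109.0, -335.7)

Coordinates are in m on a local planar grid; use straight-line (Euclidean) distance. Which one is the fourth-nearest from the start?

Distance to each, sorted:
N2: 292.1 m
N5: 307.6 m
N4: 400.1 m
N3: 1076.1 m
N0: 1123.7 m
N1: 1220.6 m
The fourth-nearest is N3 at 1076.1 m.

N3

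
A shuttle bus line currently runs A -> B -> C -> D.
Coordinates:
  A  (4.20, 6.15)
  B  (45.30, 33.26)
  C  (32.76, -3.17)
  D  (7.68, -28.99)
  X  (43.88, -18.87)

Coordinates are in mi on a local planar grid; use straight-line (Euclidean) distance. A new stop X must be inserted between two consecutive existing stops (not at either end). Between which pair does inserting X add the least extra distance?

Added distance for inserting X between each consecutive pair:
A–B: 49.8 mi
B–C: 32.9 mi
C–D: 20.8 mi
Smallest added distance is 20.8 mi, inserting between C and D.

between C and D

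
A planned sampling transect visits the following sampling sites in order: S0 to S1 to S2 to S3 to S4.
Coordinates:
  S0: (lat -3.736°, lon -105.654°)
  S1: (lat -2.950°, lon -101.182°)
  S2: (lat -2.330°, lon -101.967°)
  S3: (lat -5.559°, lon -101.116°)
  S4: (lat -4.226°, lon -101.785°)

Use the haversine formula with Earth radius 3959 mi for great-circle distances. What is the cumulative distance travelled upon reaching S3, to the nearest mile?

613 mi

Leg distances:
S0→S1: 313.2 mi  (cumulative 313.2 mi)
S1→S2: 69.1 mi  (cumulative 382.3 mi)
S2→S3: 230.7 mi  (cumulative 613.0 mi)
Cumulative distance at S3 ≈ 613 mi.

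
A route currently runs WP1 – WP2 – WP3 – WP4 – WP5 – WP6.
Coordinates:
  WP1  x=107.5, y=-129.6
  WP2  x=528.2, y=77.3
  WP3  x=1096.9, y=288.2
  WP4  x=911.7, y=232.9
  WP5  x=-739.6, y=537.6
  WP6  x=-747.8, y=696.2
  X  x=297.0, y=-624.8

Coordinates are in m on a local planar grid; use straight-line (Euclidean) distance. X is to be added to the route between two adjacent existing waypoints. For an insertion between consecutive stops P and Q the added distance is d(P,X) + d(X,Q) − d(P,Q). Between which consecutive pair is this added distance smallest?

between WP1 and WP2

Added distance for inserting X between each consecutive pair:
WP1–WP2: 800.6 m
WP2–WP3: 1346.5 m
WP3–WP4: 2075.8 m
WP4–WP5: 933.5 m
WP5–WP6: 3082.9 m
Smallest added distance is 800.6 m, inserting between WP1 and WP2.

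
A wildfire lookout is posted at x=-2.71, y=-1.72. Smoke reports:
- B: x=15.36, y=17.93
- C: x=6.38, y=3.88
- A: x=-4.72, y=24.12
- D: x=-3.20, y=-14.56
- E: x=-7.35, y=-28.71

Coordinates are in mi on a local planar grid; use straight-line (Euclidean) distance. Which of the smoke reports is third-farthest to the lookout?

Distance to each, sorted:
E: 27.4 mi
B: 26.7 mi
A: 25.9 mi
D: 12.8 mi
C: 10.7 mi
The third-farthest is A at 25.9 mi.

A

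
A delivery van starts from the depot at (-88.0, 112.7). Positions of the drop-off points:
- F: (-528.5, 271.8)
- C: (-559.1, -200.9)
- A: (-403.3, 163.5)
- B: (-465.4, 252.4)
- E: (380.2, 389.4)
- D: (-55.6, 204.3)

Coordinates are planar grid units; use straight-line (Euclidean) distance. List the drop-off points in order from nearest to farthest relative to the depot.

D, A, B, F, E, C

Distances from the depot:
D (-55.6, 204.3): 97.2
A (-403.3, 163.5): 319.4
B (-465.4, 252.4): 402.4
F (-528.5, 271.8): 468.4
E (380.2, 389.4): 543.9
C (-559.1, -200.9): 565.9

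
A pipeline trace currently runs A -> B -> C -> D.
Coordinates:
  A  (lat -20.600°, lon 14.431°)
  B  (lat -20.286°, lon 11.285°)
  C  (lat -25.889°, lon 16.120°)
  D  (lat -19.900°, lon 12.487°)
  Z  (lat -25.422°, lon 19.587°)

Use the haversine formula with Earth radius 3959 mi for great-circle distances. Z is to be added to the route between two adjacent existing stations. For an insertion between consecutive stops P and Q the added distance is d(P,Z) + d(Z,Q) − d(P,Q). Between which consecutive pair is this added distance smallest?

Added distance for inserting Z between each consecutive pair:
A–B: 898.9 mi
B–C: 360.6 mi
C–D: 336.2 mi
Smallest added distance is 336.2 mi, inserting between C and D.

between C and D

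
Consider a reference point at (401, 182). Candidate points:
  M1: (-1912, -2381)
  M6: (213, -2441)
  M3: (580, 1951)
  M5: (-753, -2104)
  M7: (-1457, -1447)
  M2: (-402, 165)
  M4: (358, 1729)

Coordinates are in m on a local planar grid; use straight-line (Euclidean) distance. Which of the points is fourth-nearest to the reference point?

Distances from the reference point ((401, 182)):
M2: 803.2 m
M4: 1547.6 m
M3: 1778.0 m
M7: 2471.0 m
M5: 2560.8 m
M6: 2629.7 m
M1: 3452.4 m
The fourth-nearest is M7 at 2471.0 m.

M7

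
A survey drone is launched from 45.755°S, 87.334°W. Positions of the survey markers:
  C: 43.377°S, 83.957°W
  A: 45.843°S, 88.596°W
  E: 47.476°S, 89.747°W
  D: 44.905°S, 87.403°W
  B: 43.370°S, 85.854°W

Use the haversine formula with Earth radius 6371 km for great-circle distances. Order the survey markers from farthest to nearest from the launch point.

Distances from the launch point:
C 43.377°S, 83.957°W: 376.1 km
B 43.370°S, 85.854°W: 290.0 km
E 47.476°S, 89.747°W: 265.7 km
A 45.843°S, 88.596°W: 98.3 km
D 44.905°S, 87.403°W: 94.7 km

C, B, E, A, D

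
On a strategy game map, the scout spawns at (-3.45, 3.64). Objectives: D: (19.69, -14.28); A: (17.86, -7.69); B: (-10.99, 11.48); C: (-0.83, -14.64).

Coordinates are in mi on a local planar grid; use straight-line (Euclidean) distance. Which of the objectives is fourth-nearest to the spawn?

Distances from the spawn ((-3.45, 3.64)):
B: 10.9 mi
C: 18.5 mi
A: 24.1 mi
D: 29.3 mi
The fourth-nearest is D at 29.3 mi.

D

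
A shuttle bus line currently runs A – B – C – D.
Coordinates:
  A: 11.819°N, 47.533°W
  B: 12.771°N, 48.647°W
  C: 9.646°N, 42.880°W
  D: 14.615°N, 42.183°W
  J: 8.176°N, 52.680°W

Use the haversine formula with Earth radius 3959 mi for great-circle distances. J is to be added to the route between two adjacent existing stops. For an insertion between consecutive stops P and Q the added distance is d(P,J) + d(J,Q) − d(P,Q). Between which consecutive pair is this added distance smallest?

Added distance for inserting J between each consecutive pair:
A–B: 750.7 mi
B–C: 649.5 mi
C–D: 1168.4 mi
Smallest added distance is 649.5 mi, inserting between B and C.

between B and C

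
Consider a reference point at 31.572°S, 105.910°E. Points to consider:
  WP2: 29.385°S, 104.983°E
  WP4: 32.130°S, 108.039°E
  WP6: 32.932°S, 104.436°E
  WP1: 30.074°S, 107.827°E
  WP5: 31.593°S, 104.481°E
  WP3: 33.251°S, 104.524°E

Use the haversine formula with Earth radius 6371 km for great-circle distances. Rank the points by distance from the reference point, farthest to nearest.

WP2, WP1, WP3, WP4, WP6, WP5

Distance from the reference point at 31.572°S, 105.910°E to each:
WP2 29.385°S, 104.983°E: 258.9 km
WP1 30.074°S, 107.827°E: 247.5 km
WP3 33.251°S, 104.524°E: 227.6 km
WP4 32.130°S, 108.039°E: 210.4 km
WP6 32.932°S, 104.436°E: 205.1 km
WP5 31.593°S, 104.481°E: 135.4 km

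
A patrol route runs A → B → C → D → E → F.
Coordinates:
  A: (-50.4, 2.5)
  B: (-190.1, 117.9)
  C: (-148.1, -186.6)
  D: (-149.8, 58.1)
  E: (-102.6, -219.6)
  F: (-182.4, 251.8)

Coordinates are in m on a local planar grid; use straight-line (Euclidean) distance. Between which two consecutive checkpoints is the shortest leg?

Leg distances:
A→B: 181.2 m
B→C: 307.4 m
C→D: 244.7 m
D→E: 281.7 m
E→F: 478.1 m
The shortest leg is A–B at 181.2 m.

A–B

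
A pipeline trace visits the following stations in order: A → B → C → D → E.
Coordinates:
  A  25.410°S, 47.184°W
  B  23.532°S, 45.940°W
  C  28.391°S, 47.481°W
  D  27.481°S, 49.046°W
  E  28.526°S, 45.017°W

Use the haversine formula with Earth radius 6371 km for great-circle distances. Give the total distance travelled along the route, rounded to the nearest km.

1402 km

Leg distances:
A→B: 243.8 km  (cumulative 243.8 km)
B→C: 561.8 km  (cumulative 805.6 km)
C→D: 184.0 km  (cumulative 989.7 km)
D→E: 412.2 km  (cumulative 1401.9 km)
Total route length ≈ 1402 km.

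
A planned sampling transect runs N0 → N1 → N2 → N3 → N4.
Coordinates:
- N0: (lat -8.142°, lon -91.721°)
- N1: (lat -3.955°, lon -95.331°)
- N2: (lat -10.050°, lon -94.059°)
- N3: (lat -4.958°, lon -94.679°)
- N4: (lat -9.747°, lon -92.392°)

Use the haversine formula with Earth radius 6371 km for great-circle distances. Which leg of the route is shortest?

Leg distances:
N0→N1: 613.2 km
N1→N2: 692.1 km
N2→N3: 570.3 km
N3→N4: 589.2 km
The shortest leg is N2–N3 at 570.3 km.

N2–N3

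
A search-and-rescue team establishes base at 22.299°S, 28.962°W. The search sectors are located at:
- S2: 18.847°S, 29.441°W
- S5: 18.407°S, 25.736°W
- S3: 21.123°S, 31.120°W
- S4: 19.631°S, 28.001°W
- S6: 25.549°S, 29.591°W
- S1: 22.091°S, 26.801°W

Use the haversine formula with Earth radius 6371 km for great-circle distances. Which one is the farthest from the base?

S5

Distance to each, sorted:
S5: 548.0 km
S2: 387.1 km
S6: 367.0 km
S4: 313.0 km
S3: 258.5 km
S1: 223.7 km
The farthest is S5 at 548.0 km.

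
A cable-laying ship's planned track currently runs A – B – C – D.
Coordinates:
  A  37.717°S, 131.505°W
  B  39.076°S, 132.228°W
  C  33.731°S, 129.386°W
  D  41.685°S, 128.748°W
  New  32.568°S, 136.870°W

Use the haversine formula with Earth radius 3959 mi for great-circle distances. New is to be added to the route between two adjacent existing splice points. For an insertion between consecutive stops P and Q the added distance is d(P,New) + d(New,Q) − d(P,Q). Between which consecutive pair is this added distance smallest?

Added distance for inserting New between each consecutive pair:
A–B: 884.8 mi
B–C: 557.9 mi
C–D: 661.4 mi
Smallest added distance is 557.9 mi, inserting between B and C.

between B and C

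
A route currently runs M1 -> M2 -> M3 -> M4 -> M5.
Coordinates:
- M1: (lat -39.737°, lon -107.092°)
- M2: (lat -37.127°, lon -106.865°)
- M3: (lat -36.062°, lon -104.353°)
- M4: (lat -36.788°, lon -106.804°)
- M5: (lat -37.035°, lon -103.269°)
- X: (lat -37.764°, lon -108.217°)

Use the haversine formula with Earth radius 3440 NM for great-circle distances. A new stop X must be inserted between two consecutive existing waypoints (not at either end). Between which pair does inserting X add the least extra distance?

between M1 and M2

Added distance for inserting X between each consecutive pair:
M1–M2: 47.5 NM
M2–M3: 149.8 NM
M3–M4: 175.0 NM
M4–M5: 159.0 NM
Smallest added distance is 47.5 NM, inserting between M1 and M2.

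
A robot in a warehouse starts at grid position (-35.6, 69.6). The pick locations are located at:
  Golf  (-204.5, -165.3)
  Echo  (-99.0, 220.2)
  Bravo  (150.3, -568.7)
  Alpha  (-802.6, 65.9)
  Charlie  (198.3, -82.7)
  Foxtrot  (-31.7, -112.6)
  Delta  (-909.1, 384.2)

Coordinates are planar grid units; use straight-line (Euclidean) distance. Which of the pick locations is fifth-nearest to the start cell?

Bravo

Distance to each, sorted:
Echo: 163.4
Foxtrot: 182.2
Charlie: 279.1
Golf: 289.3
Bravo: 664.8
Alpha: 767.0
Delta: 928.4
The fifth-nearest is Bravo at 664.8.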